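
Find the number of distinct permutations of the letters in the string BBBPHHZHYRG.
11! / (1! × 3! × 1! × 1! × 1! × 1! × 3!) = 1108800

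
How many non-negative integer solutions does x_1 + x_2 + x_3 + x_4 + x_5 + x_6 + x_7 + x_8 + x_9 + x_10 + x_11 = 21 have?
C(21+11-1, 11-1) = C(31, 10) = 44352165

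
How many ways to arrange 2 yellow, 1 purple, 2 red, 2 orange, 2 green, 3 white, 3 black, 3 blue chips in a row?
18! / (2! × 1! × 2! × 2! × 2! × 3! × 3! × 3!) = 1852538688000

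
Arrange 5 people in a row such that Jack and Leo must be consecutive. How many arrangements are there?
Treat the 2 as one block: (5-2+1)! × 2! = 24 × 2 = 48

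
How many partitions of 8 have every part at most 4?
Let r_j(i) = number of partitions of i into parts ≤ j, for i = 0..8. r_1(i) = 1 for all i; r_j(i) = r_{j-1}(i) + r_j(i-j). Rows j = 2..4: ≤2: 1 1 2 2 3 3 4 4 5; ≤3: 1 1 2 3 4 5 7 8 10; ≤4: 1 1 2 3 5 6 9 11 15. r_4(8) = 15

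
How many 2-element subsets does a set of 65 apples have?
C(65,2) = 65!/(2!×63!) = 2080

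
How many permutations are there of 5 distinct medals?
5! = 120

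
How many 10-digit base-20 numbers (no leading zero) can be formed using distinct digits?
First digit: 19 choices (nonzero). Then descending: 19 × 19 × 18 × 17 × 16 × 15 × 14 × 13 × 12 × 11 = 636920444160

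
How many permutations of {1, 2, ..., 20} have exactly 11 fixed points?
Choose the 11 fixed points C(20,11) = 167960, derange the rest: !9 = Σ_{j=0}^{9} (-1)^j·9!/j! = 362880 - 362880 + 181440 - 60480 + 15120 - 3024 + 504 - 72 + 9 - 1 = 133496. Product = 167960 × 133496 = 22421988160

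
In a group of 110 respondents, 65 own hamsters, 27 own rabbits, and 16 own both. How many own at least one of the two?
|A∪B| = |A| + |B| - |A∩B| = 65 + 27 - 16 = 76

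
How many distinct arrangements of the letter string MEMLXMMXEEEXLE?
14! / (2! × 4! × 5! × 3!) = 2522520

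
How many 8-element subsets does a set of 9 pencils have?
C(9,8) = 9!/(8!×1!) = 9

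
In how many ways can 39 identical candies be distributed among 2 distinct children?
C(39+2-1, 2-1) = C(40, 1) = 40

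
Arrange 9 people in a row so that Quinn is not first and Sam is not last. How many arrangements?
By inclusion-exclusion: 9! - 2×(9-1)! + (9-2)! = 362880 - 80640 + 5040 = 287280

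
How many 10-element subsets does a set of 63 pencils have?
C(63,10) = 63!/(10!×53!) = 127805525001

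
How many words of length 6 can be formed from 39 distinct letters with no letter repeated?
P(39,6) = 39!/(39-6)! = 2349088560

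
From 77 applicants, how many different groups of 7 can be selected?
C(77,7) = 77!/(7!×70!) = 2404808340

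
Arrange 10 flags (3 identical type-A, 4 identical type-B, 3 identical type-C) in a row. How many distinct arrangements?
10! / (3! × 4! × 3!) = 4200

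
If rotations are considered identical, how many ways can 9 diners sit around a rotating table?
Circular: fix one position, arrange the rest. (9-1)! = 40320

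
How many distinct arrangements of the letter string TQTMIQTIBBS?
11! / (1! × 2! × 2! × 2! × 3! × 1!) = 831600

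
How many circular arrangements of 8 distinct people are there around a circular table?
Circular: fix one position, arrange the rest. (8-1)! = 5040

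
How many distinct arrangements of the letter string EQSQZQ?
6! / (1! × 1! × 1! × 3!) = 120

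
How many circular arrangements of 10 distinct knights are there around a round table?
Circular: fix one position, arrange the rest. (10-1)! = 362880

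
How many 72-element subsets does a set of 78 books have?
C(78,72) = 78!/(72!×6!) = 256851595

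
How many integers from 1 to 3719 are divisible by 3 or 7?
⌊3719/3⌋ + ⌊3719/7⌋ - ⌊3719/21⌋ = 1239 + 531 - 177 = 1593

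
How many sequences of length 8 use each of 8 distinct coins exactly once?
8! = 40320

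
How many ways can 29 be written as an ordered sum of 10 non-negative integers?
C(29+10-1, 10-1) = C(38, 9) = 163011640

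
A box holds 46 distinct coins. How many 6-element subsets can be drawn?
C(46,6) = 46!/(6!×40!) = 9366819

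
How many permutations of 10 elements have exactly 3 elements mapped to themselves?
Choose the 3 fixed points C(10,3) = 120, derange the rest: !7 = Σ_{j=0}^{7} (-1)^j·7!/j! = 5040 - 5040 + 2520 - 840 + 210 - 42 + 7 - 1 = 1854. Product = 120 × 1854 = 222480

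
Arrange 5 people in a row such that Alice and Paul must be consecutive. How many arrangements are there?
Treat the 2 as one block: (5-2+1)! × 2! = 24 × 2 = 48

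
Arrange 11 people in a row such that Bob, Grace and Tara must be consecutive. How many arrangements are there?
Treat the 3 as one block: (11-3+1)! × 3! = 362880 × 6 = 2177280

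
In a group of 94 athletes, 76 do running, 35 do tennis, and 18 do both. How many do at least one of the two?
|A∪B| = |A| + |B| - |A∩B| = 76 + 35 - 18 = 93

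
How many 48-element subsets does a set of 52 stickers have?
C(52,48) = 52!/(48!×4!) = 270725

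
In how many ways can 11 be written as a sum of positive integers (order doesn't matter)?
Pentagonal recurrence p(n) = p(n-1) + p(n-2) - p(n-5) - p(n-7) + p(n-12) + p(n-15) - ... gives p(0..10) = 1, 1, 2, 3, 5, 7, 11, 15, 22, 30, 42. p(11) = p(10) + p(9) - p(6) - p(4) = 42 + 30 - 11 - 5 = 56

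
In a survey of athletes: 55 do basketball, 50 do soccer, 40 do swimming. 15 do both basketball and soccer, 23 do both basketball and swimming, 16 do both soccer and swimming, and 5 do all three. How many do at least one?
|A∪B∪C| = 55+50+40-15-23-16+5 = 96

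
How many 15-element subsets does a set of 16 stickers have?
C(16,15) = 16!/(15!×1!) = 16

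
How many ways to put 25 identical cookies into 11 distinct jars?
C(25+11-1, 11-1) = C(35, 10) = 183579396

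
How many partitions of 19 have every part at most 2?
Let r_j(i) = number of partitions of i into parts ≤ j, for i = 0..19. r_1(i) = 1 for all i; r_j(i) = r_{j-1}(i) + r_j(i-j). Rows j = 2..2: ≤2: 1 1 2 2 3 3 4 4 5 5 6 6 7 7 8 8 9 9 10 10. r_2(19) = 10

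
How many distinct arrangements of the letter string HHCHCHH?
7! / (2! × 5!) = 21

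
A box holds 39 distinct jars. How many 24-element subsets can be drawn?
C(39,24) = 39!/(24!×15!) = 25140840660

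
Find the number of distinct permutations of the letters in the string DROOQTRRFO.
10! / (1! × 3! × 1! × 1! × 3! × 1!) = 100800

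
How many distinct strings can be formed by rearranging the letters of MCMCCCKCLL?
10! / (2! × 5! × 2! × 1!) = 7560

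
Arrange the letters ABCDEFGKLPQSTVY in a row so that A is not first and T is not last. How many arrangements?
By inclusion-exclusion: 15! - 2×(15-1)! + (15-2)! = 1307674368000 - 174356582400 + 6227020800 = 1139544806400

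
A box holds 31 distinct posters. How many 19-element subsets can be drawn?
C(31,19) = 31!/(19!×12!) = 141120525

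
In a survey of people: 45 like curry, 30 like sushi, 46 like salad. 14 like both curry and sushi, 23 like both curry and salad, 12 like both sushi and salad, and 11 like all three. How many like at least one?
|A∪B∪C| = 45+30+46-14-23-12+11 = 83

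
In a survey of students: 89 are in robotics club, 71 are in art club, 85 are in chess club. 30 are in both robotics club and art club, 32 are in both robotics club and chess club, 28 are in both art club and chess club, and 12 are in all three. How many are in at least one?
|A∪B∪C| = 89+71+85-30-32-28+12 = 167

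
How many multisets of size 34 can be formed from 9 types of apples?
C(34+9-1, 9-1) = C(42, 8) = 118030185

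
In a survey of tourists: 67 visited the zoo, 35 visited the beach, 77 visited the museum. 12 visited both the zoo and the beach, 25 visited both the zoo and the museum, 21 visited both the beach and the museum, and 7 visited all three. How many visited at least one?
|A∪B∪C| = 67+35+77-12-25-21+7 = 128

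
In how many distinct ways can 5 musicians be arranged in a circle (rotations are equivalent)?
Circular: fix one position, arrange the rest. (5-1)! = 24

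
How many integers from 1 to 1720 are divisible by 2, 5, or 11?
⌊1720/2⌋+⌊1720/5⌋+⌊1720/11⌋ - ⌊1720/10⌋-⌊1720/22⌋-⌊1720/55⌋ + ⌊1720/110⌋ = 860+344+156 - 172-78-31 + 15 = 1094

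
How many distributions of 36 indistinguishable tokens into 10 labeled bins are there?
C(36+10-1, 10-1) = C(45, 9) = 886163135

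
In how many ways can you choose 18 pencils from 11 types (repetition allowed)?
C(18+11-1, 11-1) = C(28, 10) = 13123110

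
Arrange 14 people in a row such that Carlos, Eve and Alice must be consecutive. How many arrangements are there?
Treat the 3 as one block: (14-3+1)! × 3! = 479001600 × 6 = 2874009600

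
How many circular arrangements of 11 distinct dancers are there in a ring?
Circular: fix one position, arrange the rest. (11-1)! = 3628800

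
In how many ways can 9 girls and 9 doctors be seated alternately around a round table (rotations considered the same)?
Fix one of the girls: (9-1)! ways for the remaining girls, × 9! ways for the doctors = 40320 × 362880 = 14631321600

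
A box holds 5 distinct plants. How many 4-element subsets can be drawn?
C(5,4) = 5!/(4!×1!) = 5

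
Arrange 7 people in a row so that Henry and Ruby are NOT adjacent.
Total - adjacent = 7! - (7-1)!×2 = 5040 - 1440 = 3600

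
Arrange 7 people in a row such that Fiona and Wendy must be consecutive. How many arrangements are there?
Treat the 2 as one block: (7-2+1)! × 2! = 720 × 2 = 1440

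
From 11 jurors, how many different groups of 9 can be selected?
C(11,9) = 11!/(9!×2!) = 55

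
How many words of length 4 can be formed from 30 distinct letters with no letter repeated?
P(30,4) = 30!/(30-4)! = 657720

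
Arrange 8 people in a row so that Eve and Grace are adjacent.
Treat as block: (8-1)! × 2! = 5040 × 2 = 10080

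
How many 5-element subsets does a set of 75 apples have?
C(75,5) = 75!/(5!×70!) = 17259390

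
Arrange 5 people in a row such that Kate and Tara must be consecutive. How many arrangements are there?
Treat the 2 as one block: (5-2+1)! × 2! = 24 × 2 = 48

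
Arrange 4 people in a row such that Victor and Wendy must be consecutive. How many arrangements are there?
Treat the 2 as one block: (4-2+1)! × 2! = 6 × 2 = 12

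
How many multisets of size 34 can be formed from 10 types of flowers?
C(34+10-1, 10-1) = C(43, 9) = 563921995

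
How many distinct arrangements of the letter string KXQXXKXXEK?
10! / (1! × 1! × 3! × 5!) = 5040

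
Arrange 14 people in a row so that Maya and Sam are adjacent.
Treat as block: (14-1)! × 2! = 6227020800 × 2 = 12454041600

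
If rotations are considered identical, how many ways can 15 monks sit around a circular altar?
Circular: fix one position, arrange the rest. (15-1)! = 87178291200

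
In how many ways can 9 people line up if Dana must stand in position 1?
Fix one position: (9-1)! = 40320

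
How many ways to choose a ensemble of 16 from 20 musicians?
C(20,16) = 20!/(16!×4!) = 4845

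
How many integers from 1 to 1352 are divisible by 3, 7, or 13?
⌊1352/3⌋+⌊1352/7⌋+⌊1352/13⌋ - ⌊1352/21⌋-⌊1352/39⌋-⌊1352/91⌋ + ⌊1352/273⌋ = 450+193+104 - 64-34-14 + 4 = 639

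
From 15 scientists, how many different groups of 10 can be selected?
C(15,10) = 15!/(10!×5!) = 3003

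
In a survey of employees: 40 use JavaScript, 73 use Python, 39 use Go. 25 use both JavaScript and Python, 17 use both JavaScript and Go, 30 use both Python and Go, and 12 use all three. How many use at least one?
|A∪B∪C| = 40+73+39-25-17-30+12 = 92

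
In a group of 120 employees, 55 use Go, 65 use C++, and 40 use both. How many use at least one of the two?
|A∪B| = |A| + |B| - |A∩B| = 55 + 65 - 40 = 80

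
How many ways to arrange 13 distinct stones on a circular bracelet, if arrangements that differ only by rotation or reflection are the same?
(13-1)!/2 = 479001600/2 = 239500800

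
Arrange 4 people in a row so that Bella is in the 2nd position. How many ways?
Fix one position: (4-1)! = 6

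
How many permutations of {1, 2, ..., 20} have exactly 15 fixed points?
Choose the 15 fixed points C(20,15) = 15504, derange the rest: !5 = Σ_{j=0}^{5} (-1)^j·5!/j! = 120 - 120 + 60 - 20 + 5 - 1 = 44. Product = 15504 × 44 = 682176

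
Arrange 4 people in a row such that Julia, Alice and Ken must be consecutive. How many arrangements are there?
Treat the 3 as one block: (4-3+1)! × 3! = 2 × 6 = 12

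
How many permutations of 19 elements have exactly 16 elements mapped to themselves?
Choose the 16 fixed points C(19,16) = 969, derange the rest: !3 = Σ_{j=0}^{3} (-1)^j·3!/j! = 6 - 6 + 3 - 1 = 2. Product = 969 × 2 = 1938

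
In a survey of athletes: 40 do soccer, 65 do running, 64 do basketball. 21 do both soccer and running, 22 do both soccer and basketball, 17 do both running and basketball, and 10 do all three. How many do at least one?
|A∪B∪C| = 40+65+64-21-22-17+10 = 119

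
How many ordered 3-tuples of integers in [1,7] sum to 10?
Coefficient of x^10 in (x + x² + ... + x^7)^3. By inclusion-exclusion on dice exceeding 7: Σ_j (-1)^j C(3,j)·C(10-1-7j, 2) = C(3,0)·C(9,2) - C(3,1)·C(2,2) = 1·36 - 3·1 = 33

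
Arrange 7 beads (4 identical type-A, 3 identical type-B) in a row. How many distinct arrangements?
7! / (4! × 3!) = 35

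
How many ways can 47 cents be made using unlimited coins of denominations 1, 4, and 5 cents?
Coefficient of x^47 in 1/(1-x^1) · 1/(1-x^4) · 1/(1-x^5). Case on j = number of 5-cent coins (j = 0..9); remainder r = 47 - 5j is made from {1,4} in ⌊r/4⌋+1 ways. r = 47, 42, 37, 32, 27, 22, 17, 12, 7, 2 → 12 + 11 + 10 + 9 + 7 + 6 + 5 + 4 + 2 + 1 = 67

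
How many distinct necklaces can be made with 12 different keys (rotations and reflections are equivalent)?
(12-1)!/2 = 39916800/2 = 19958400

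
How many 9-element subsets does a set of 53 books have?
C(53,9) = 53!/(9!×44!) = 4431613550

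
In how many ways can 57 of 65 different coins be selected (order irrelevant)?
C(65,57) = 65!/(57!×8!) = 5047381560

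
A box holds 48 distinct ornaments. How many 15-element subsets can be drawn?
C(48,15) = 48!/(15!×33!) = 1093260079344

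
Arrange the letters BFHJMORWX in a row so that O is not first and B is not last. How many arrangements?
By inclusion-exclusion: 9! - 2×(9-1)! + (9-2)! = 362880 - 80640 + 5040 = 287280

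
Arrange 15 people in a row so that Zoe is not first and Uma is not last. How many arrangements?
By inclusion-exclusion: 15! - 2×(15-1)! + (15-2)! = 1307674368000 - 174356582400 + 6227020800 = 1139544806400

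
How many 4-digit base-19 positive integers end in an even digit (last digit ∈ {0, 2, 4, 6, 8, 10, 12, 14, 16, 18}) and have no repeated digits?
Last∈{0,2,4,6,8,10,12,14,16,18}. Last=0: 4896. Last nonzero: 9×17×P(17,2) = 41616. Total = 46512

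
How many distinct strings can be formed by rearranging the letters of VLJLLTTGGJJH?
12! / (1! × 2! × 3! × 3! × 1! × 2!) = 3326400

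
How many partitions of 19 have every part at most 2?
Let r_j(i) = number of partitions of i into parts ≤ j, for i = 0..19. r_1(i) = 1 for all i; r_j(i) = r_{j-1}(i) + r_j(i-j). Rows j = 2..2: ≤2: 1 1 2 2 3 3 4 4 5 5 6 6 7 7 8 8 9 9 10 10. r_2(19) = 10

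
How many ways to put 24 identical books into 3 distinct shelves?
C(24+3-1, 3-1) = C(26, 2) = 325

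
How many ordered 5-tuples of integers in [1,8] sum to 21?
Coefficient of x^21 in (x + x² + ... + x^8)^5. By inclusion-exclusion on dice exceeding 8: Σ_j (-1)^j C(5,j)·C(21-1-8j, 4) = C(5,0)·C(20,4) - C(5,1)·C(12,4) + C(5,2)·C(4,4) = 1·4845 - 5·495 + 10·1 = 2380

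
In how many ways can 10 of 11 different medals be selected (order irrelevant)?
C(11,10) = 11!/(10!×1!) = 11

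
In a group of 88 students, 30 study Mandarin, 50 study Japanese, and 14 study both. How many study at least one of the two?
|A∪B| = |A| + |B| - |A∩B| = 30 + 50 - 14 = 66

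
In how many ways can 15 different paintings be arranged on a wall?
15! = 1307674368000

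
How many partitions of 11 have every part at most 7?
Let r_j(i) = number of partitions of i into parts ≤ j, for i = 0..11. r_1(i) = 1 for all i; r_j(i) = r_{j-1}(i) + r_j(i-j). Rows j = 2..7: ≤2: 1 1 2 2 3 3 4 4 5 5 6 6; ≤3: 1 1 2 3 4 5 7 8 10 12 14 16; ≤4: 1 1 2 3 5 6 9 11 15 18 23 27; ≤5: 1 1 2 3 5 7 10 13 18 23 30 37; ≤6: 1 1 2 3 5 7 11 14 20 26 35 44; ≤7: 1 1 2 3 5 7 11 15 21 28 38 49. r_7(11) = 49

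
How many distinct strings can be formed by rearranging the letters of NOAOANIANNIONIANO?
17! / (4! × 6! × 4! × 3!) = 142942800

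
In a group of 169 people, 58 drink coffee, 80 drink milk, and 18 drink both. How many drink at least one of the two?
|A∪B| = |A| + |B| - |A∩B| = 58 + 80 - 18 = 120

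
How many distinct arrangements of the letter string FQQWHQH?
7! / (3! × 1! × 1! × 2!) = 420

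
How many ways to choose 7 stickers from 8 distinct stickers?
C(8,7) = 8!/(7!×1!) = 8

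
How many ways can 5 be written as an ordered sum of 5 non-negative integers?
C(5+5-1, 5-1) = C(9, 4) = 126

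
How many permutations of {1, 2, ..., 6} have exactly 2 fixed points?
Choose the 2 fixed points C(6,2) = 15, derange the rest: !4 = Σ_{j=0}^{4} (-1)^j·4!/j! = 24 - 24 + 12 - 4 + 1 = 9. Product = 15 × 9 = 135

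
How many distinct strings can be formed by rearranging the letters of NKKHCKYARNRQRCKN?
16! / (3! × 2! × 1! × 1! × 3! × 4! × 1! × 1!) = 12108096000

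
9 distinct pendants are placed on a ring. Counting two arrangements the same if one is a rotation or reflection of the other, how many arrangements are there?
(9-1)!/2 = 40320/2 = 20160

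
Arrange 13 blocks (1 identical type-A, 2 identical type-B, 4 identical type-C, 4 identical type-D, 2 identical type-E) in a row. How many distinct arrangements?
13! / (1! × 2! × 4! × 4! × 2!) = 2702700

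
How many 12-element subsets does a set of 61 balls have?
C(61,12) = 61!/(12!×49!) = 1742058970275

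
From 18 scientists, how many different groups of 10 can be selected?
C(18,10) = 18!/(10!×8!) = 43758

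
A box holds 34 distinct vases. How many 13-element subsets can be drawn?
C(34,13) = 34!/(13!×21!) = 927983760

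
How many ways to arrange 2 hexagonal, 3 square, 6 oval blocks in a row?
11! / (2! × 3! × 6!) = 4620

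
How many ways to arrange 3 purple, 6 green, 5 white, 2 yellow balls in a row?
16! / (3! × 6! × 5! × 2!) = 20180160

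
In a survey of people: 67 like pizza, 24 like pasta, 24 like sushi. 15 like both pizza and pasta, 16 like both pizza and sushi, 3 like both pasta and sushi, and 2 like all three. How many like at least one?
|A∪B∪C| = 67+24+24-15-16-3+2 = 83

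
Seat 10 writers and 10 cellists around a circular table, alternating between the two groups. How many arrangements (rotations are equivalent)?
Fix one of the writers: (10-1)! ways for the remaining writers, × 10! ways for the cellists = 362880 × 3628800 = 1316818944000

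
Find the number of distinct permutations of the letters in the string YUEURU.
6! / (1! × 1! × 1! × 3!) = 120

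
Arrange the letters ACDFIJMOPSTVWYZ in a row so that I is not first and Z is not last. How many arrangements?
By inclusion-exclusion: 15! - 2×(15-1)! + (15-2)! = 1307674368000 - 174356582400 + 6227020800 = 1139544806400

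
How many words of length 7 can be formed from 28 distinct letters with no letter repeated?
P(28,7) = 28!/(28-7)! = 5967561600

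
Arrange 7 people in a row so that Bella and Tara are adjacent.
Treat as block: (7-1)! × 2! = 720 × 2 = 1440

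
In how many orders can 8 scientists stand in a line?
8! = 40320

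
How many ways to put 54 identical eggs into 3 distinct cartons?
C(54+3-1, 3-1) = C(56, 2) = 1540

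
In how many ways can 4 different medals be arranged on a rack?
4! = 24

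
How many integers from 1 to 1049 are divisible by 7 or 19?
⌊1049/7⌋ + ⌊1049/19⌋ - ⌊1049/133⌋ = 149 + 55 - 7 = 197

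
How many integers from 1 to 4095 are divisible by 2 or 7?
⌊4095/2⌋ + ⌊4095/7⌋ - ⌊4095/14⌋ = 2047 + 585 - 292 = 2340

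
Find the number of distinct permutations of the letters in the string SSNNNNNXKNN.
11! / (2! × 1! × 1! × 7!) = 3960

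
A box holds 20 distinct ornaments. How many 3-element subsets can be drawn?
C(20,3) = 20!/(3!×17!) = 1140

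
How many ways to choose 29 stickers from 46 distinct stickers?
C(46,29) = 46!/(29!×17!) = 1749695026860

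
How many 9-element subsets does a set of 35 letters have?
C(35,9) = 35!/(9!×26!) = 70607460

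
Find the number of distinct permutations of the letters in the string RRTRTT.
6! / (3! × 3!) = 20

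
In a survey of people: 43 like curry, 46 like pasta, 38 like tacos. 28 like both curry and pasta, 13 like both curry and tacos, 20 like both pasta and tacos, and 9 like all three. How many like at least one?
|A∪B∪C| = 43+46+38-28-13-20+9 = 75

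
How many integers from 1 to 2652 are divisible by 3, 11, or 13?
⌊2652/3⌋+⌊2652/11⌋+⌊2652/13⌋ - ⌊2652/33⌋-⌊2652/39⌋-⌊2652/143⌋ + ⌊2652/429⌋ = 884+241+204 - 80-68-18 + 6 = 1169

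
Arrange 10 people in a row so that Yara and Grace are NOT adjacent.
Total - adjacent = 10! - (10-1)!×2 = 3628800 - 725760 = 2903040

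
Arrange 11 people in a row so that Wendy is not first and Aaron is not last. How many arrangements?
By inclusion-exclusion: 11! - 2×(11-1)! + (11-2)! = 39916800 - 7257600 + 362880 = 33022080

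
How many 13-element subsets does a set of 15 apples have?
C(15,13) = 15!/(13!×2!) = 105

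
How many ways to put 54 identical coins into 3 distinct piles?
C(54+3-1, 3-1) = C(56, 2) = 1540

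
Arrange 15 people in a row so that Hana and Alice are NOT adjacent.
Total - adjacent = 15! - (15-1)!×2 = 1307674368000 - 174356582400 = 1133317785600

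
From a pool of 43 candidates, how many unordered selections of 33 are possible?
C(43,33) = 43!/(33!×10!) = 1917334783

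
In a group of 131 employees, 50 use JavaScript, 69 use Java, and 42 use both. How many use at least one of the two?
|A∪B| = |A| + |B| - |A∩B| = 50 + 69 - 42 = 77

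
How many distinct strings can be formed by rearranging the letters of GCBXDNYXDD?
10! / (1! × 1! × 2! × 1! × 1! × 1! × 3!) = 302400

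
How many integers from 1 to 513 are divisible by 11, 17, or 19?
⌊513/11⌋+⌊513/17⌋+⌊513/19⌋ - ⌊513/187⌋-⌊513/209⌋-⌊513/323⌋ + ⌊513/3553⌋ = 46+30+27 - 2-2-1 + 0 = 98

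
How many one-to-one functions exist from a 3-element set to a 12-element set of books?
P(12,3) = 12!/(12-3)! = 1320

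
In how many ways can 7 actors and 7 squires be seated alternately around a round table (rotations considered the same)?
Fix one of the actors: (7-1)! ways for the remaining actors, × 7! ways for the squires = 720 × 5040 = 3628800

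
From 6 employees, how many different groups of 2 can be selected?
C(6,2) = 6!/(2!×4!) = 15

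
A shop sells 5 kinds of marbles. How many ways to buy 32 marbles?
C(32+5-1, 5-1) = C(36, 4) = 58905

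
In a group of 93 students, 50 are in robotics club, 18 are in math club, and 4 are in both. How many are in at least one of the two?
|A∪B| = |A| + |B| - |A∩B| = 50 + 18 - 4 = 64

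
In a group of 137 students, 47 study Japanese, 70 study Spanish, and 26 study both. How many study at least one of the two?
|A∪B| = |A| + |B| - |A∩B| = 47 + 70 - 26 = 91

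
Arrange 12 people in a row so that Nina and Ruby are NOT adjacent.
Total - adjacent = 12! - (12-1)!×2 = 479001600 - 79833600 = 399168000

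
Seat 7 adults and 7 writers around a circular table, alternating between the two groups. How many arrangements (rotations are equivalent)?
Fix one of the adults: (7-1)! ways for the remaining adults, × 7! ways for the writers = 720 × 5040 = 3628800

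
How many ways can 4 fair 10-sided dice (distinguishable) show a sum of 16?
Coefficient of x^16 in (x + x² + ... + x^10)^4. By inclusion-exclusion on dice exceeding 10: Σ_j (-1)^j C(4,j)·C(16-1-10j, 3) = C(4,0)·C(15,3) - C(4,1)·C(5,3) = 1·455 - 4·10 = 415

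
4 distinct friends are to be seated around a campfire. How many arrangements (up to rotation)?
Circular: fix one position, arrange the rest. (4-1)! = 6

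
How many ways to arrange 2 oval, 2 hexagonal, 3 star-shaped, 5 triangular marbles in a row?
12! / (2! × 2! × 3! × 5!) = 166320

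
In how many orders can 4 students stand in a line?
4! = 24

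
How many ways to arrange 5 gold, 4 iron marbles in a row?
9! / (5! × 4!) = 126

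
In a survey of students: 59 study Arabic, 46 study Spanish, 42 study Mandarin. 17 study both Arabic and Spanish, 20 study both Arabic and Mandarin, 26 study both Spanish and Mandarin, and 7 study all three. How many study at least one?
|A∪B∪C| = 59+46+42-17-20-26+7 = 91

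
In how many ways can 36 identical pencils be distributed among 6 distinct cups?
C(36+6-1, 6-1) = C(41, 5) = 749398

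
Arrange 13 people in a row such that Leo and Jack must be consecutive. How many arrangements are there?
Treat the 2 as one block: (13-2+1)! × 2! = 479001600 × 2 = 958003200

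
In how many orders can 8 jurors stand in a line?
8! = 40320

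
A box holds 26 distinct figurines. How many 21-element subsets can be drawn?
C(26,21) = 26!/(21!×5!) = 65780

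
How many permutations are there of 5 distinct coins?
5! = 120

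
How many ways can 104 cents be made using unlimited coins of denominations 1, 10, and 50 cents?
Coefficient of x^104 in 1/(1-x^1) · 1/(1-x^10) · 1/(1-x^50). Case on j = number of 50-cent coins (j = 0..2); remainder r = 104 - 50j is made from {1,10} in ⌊r/10⌋+1 ways. r = 104, 54, 4 → 11 + 6 + 1 = 18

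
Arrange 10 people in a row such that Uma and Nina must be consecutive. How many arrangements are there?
Treat the 2 as one block: (10-2+1)! × 2! = 362880 × 2 = 725760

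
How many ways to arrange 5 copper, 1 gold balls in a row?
6! / (5! × 1!) = 6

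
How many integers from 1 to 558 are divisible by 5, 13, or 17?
⌊558/5⌋+⌊558/13⌋+⌊558/17⌋ - ⌊558/65⌋-⌊558/85⌋-⌊558/221⌋ + ⌊558/1105⌋ = 111+42+32 - 8-6-2 + 0 = 169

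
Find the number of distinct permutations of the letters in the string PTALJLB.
7! / (1! × 1! × 2! × 1! × 1! × 1!) = 2520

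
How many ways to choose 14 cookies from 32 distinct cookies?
C(32,14) = 32!/(14!×18!) = 471435600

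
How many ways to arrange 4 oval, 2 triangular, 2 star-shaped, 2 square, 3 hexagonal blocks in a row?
13! / (4! × 2! × 2! × 2! × 3!) = 5405400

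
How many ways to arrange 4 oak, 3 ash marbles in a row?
7! / (4! × 3!) = 35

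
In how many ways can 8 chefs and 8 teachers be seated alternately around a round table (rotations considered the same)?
Fix one of the chefs: (8-1)! ways for the remaining chefs, × 8! ways for the teachers = 5040 × 40320 = 203212800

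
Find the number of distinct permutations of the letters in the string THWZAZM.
7! / (1! × 1! × 1! × 1! × 2! × 1!) = 2520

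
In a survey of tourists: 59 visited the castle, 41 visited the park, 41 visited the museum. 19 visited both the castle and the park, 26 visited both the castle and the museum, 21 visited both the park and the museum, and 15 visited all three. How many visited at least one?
|A∪B∪C| = 59+41+41-19-26-21+15 = 90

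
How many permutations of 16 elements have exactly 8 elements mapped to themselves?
Choose the 8 fixed points C(16,8) = 12870, derange the rest: !8 = Σ_{j=0}^{8} (-1)^j·8!/j! = 40320 - 40320 + 20160 - 6720 + 1680 - 336 + 56 - 8 + 1 = 14833. Product = 12870 × 14833 = 190900710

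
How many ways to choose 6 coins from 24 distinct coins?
C(24,6) = 24!/(6!×18!) = 134596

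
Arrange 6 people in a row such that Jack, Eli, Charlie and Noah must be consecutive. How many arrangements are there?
Treat the 4 as one block: (6-4+1)! × 4! = 6 × 24 = 144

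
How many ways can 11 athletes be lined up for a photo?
11! = 39916800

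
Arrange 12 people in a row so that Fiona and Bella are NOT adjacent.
Total - adjacent = 12! - (12-1)!×2 = 479001600 - 79833600 = 399168000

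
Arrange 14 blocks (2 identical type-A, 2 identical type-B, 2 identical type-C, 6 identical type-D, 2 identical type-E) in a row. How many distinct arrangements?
14! / (2! × 2! × 2! × 6! × 2!) = 7567560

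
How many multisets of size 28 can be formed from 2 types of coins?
C(28+2-1, 2-1) = C(29, 1) = 29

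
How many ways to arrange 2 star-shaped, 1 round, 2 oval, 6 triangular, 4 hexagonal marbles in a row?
15! / (2! × 1! × 2! × 6! × 4!) = 18918900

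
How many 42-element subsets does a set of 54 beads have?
C(54,42) = 54!/(42!×12!) = 343006888770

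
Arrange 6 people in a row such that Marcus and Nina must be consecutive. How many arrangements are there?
Treat the 2 as one block: (6-2+1)! × 2! = 120 × 2 = 240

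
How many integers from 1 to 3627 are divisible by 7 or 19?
⌊3627/7⌋ + ⌊3627/19⌋ - ⌊3627/133⌋ = 518 + 190 - 27 = 681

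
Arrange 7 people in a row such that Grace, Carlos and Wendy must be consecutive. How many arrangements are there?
Treat the 3 as one block: (7-3+1)! × 3! = 120 × 6 = 720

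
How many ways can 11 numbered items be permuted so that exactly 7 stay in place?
Choose the 7 fixed points C(11,7) = 330, derange the rest: !4 = Σ_{j=0}^{4} (-1)^j·4!/j! = 24 - 24 + 12 - 4 + 1 = 9. Product = 330 × 9 = 2970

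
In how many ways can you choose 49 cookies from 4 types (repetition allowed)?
C(49+4-1, 4-1) = C(52, 3) = 22100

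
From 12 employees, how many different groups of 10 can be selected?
C(12,10) = 12!/(10!×2!) = 66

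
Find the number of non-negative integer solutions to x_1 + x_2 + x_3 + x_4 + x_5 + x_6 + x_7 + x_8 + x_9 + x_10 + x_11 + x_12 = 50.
C(50+12-1, 12-1) = C(61, 11) = 418094152866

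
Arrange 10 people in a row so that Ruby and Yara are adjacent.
Treat as block: (10-1)! × 2! = 362880 × 2 = 725760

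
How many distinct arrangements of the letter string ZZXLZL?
6! / (2! × 3! × 1!) = 60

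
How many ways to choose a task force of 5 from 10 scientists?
C(10,5) = 10!/(5!×5!) = 252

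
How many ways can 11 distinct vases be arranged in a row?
11! = 39916800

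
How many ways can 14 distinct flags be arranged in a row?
14! = 87178291200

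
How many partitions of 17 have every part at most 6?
Let r_j(i) = number of partitions of i into parts ≤ j, for i = 0..17. r_1(i) = 1 for all i; r_j(i) = r_{j-1}(i) + r_j(i-j). Rows j = 2..6: ≤2: 1 1 2 2 3 3 4 4 5 5 6 6 7 7 8 8 9 9; ≤3: 1 1 2 3 4 5 7 8 10 12 14 16 19 21 24 27 30 33; ≤4: 1 1 2 3 5 6 9 11 15 18 23 27 34 39 47 54 64 72; ≤5: 1 1 2 3 5 7 10 13 18 23 30 37 47 57 70 84 101 119; ≤6: 1 1 2 3 5 7 11 14 20 26 35 44 58 71 90 110 136 163. r_6(17) = 163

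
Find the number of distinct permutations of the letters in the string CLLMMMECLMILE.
13! / (4! × 1! × 2! × 4! × 2!) = 2702700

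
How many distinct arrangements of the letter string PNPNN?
5! / (2! × 3!) = 10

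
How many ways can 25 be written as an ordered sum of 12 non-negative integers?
C(25+12-1, 12-1) = C(36, 11) = 600805296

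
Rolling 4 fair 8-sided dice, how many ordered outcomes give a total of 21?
Coefficient of x^21 in (x + x² + ... + x^8)^4. By inclusion-exclusion on dice exceeding 8: Σ_j (-1)^j C(4,j)·C(21-1-8j, 3) = C(4,0)·C(20,3) - C(4,1)·C(12,3) + C(4,2)·C(4,3) = 1·1140 - 4·220 + 6·4 = 284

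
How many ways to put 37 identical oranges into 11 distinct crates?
C(37+11-1, 11-1) = C(47, 10) = 5178066751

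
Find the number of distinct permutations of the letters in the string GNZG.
4! / (2! × 1! × 1!) = 12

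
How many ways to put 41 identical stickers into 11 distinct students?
C(41+11-1, 11-1) = C(51, 10) = 12777711870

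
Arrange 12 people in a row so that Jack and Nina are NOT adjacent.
Total - adjacent = 12! - (12-1)!×2 = 479001600 - 79833600 = 399168000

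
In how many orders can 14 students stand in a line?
14! = 87178291200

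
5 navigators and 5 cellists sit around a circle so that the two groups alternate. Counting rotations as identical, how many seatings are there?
Fix one of the navigators: (5-1)! ways for the remaining navigators, × 5! ways for the cellists = 24 × 120 = 2880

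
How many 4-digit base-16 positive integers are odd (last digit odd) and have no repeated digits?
Last∈{1,3,5,7,9,11,13,15}. Last=0: 0. Last nonzero: 8×14×P(14,2) = 20384. Total = 20384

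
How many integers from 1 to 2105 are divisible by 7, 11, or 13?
⌊2105/7⌋+⌊2105/11⌋+⌊2105/13⌋ - ⌊2105/77⌋-⌊2105/91⌋-⌊2105/143⌋ + ⌊2105/1001⌋ = 300+191+161 - 27-23-14 + 2 = 590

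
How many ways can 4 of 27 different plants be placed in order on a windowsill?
P(27,4) = 27!/(27-4)! = 421200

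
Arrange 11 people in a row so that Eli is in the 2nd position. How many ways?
Fix one position: (11-1)! = 3628800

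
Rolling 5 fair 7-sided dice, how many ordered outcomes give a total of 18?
Coefficient of x^18 in (x + x² + ... + x^7)^5. By inclusion-exclusion on dice exceeding 7: Σ_j (-1)^j C(5,j)·C(18-1-7j, 4) = C(5,0)·C(17,4) - C(5,1)·C(10,4) = 1·2380 - 5·210 = 1330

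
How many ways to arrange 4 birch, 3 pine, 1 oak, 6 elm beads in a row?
14! / (4! × 3! × 1! × 6!) = 840840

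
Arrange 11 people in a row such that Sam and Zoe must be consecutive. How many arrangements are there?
Treat the 2 as one block: (11-2+1)! × 2! = 3628800 × 2 = 7257600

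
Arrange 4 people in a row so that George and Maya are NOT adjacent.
Total - adjacent = 4! - (4-1)!×2 = 24 - 12 = 12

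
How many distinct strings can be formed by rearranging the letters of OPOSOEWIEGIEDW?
14! / (2! × 3! × 1! × 1! × 1! × 3! × 1! × 2!) = 605404800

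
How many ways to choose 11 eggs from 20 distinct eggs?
C(20,11) = 20!/(11!×9!) = 167960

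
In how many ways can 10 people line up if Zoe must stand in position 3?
Fix one position: (10-1)! = 362880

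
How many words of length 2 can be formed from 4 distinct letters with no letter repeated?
P(4,2) = 4!/(4-2)! = 12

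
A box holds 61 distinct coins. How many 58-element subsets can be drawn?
C(61,58) = 61!/(58!×3!) = 35990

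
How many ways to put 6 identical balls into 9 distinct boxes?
C(6+9-1, 9-1) = C(14, 8) = 3003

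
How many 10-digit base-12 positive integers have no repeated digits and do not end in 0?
Last digit: 11 nonzero choices. First digit: 10 (nonzero, ≠last). Middle 8: P(10,8) = 1814400. Total = 199584000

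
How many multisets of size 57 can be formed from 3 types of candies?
C(57+3-1, 3-1) = C(59, 2) = 1711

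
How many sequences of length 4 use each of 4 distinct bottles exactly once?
4! = 24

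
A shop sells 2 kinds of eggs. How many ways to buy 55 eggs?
C(55+2-1, 2-1) = C(56, 1) = 56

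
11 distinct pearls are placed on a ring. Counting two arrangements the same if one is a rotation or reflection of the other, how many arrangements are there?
(11-1)!/2 = 3628800/2 = 1814400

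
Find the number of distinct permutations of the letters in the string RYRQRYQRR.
9! / (5! × 2! × 2!) = 756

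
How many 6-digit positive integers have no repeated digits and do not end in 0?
Last digit: 9 nonzero choices. First digit: 8 (nonzero, ≠last). Middle 4: P(8,4) = 1680. Total = 120960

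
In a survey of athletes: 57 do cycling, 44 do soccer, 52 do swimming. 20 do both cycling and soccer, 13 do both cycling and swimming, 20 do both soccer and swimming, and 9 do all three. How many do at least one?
|A∪B∪C| = 57+44+52-20-13-20+9 = 109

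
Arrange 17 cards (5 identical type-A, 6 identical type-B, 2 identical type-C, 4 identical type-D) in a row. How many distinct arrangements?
17! / (5! × 6! × 2! × 4!) = 85765680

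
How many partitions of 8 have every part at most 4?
Let r_j(i) = number of partitions of i into parts ≤ j, for i = 0..8. r_1(i) = 1 for all i; r_j(i) = r_{j-1}(i) + r_j(i-j). Rows j = 2..4: ≤2: 1 1 2 2 3 3 4 4 5; ≤3: 1 1 2 3 4 5 7 8 10; ≤4: 1 1 2 3 5 6 9 11 15. r_4(8) = 15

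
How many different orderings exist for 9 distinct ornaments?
9! = 362880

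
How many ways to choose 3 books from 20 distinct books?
C(20,3) = 20!/(3!×17!) = 1140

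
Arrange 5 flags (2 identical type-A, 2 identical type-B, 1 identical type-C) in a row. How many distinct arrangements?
5! / (2! × 2! × 1!) = 30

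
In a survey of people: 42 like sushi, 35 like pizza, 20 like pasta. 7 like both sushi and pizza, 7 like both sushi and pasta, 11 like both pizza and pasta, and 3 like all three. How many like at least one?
|A∪B∪C| = 42+35+20-7-7-11+3 = 75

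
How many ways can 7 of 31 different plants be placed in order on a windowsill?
P(31,7) = 31!/(31-7)! = 13253058000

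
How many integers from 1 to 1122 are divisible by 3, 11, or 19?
⌊1122/3⌋+⌊1122/11⌋+⌊1122/19⌋ - ⌊1122/33⌋-⌊1122/57⌋-⌊1122/209⌋ + ⌊1122/627⌋ = 374+102+59 - 34-19-5 + 1 = 478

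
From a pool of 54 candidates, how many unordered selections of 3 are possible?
C(54,3) = 54!/(3!×51!) = 24804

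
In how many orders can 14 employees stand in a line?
14! = 87178291200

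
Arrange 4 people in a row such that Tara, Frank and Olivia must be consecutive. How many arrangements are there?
Treat the 3 as one block: (4-3+1)! × 3! = 2 × 6 = 12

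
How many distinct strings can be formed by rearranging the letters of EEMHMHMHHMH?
11! / (4! × 2! × 5!) = 6930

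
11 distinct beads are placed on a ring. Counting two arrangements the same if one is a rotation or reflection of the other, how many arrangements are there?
(11-1)!/2 = 3628800/2 = 1814400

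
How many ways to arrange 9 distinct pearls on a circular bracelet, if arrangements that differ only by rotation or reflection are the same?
(9-1)!/2 = 40320/2 = 20160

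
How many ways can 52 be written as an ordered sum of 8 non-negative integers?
C(52+8-1, 8-1) = C(59, 7) = 341149446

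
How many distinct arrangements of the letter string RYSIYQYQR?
9! / (1! × 3! × 2! × 2! × 1!) = 15120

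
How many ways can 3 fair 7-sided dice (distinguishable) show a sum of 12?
Coefficient of x^12 in (x + x² + ... + x^7)^3. By inclusion-exclusion on dice exceeding 7: Σ_j (-1)^j C(3,j)·C(12-1-7j, 2) = C(3,0)·C(11,2) - C(3,1)·C(4,2) = 1·55 - 3·6 = 37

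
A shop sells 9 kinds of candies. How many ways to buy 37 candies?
C(37+9-1, 9-1) = C(45, 8) = 215553195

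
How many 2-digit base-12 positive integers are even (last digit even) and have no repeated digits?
Last∈{0,2,4,6,8,10}. Last=0: 11. Last nonzero: 5×10×P(10,0) = 50. Total = 61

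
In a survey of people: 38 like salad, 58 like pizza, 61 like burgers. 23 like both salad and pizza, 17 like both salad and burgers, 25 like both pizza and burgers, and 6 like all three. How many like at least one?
|A∪B∪C| = 38+58+61-23-17-25+6 = 98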